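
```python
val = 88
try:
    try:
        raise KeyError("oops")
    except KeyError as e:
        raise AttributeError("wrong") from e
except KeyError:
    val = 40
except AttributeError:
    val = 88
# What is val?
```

Step-by-step execution trace:
1. Inner try raises KeyError; inner `except KeyError as e` catches it.
2. `raise AttributeError(...) from e` raises AttributeError (KeyError is attached as __cause__, but only AttributeError is active).
3. Outer `except KeyError` does not match AttributeError; skipped.
4. Outer `except AttributeError` matches → val = 88.
Result: 88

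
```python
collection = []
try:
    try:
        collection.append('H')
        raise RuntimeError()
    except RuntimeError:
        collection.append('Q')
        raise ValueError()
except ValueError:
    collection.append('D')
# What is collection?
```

Step-by-step execution trace:
1. Inner try: `collection.append('H')` → collection = ['H'].
2. `raise RuntimeError()` raises RuntimeError.
3. Inner `except RuntimeError` matches → `collection.append('Q')` → collection = ['H', 'Q'].
4. `raise ValueError()` raises ValueError; propagates to outer try.
5. Outer `except ValueError` matches → `collection.append('D')` → collection = ['H', 'Q', 'D'].
Result: ['H', 'Q', 'D']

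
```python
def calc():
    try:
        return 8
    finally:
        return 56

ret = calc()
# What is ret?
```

Step-by-step execution trace:
1. `calc()` enters try: `return 8` sets pending return value 8.
2. Before returning, `finally: return 56` runs and overrides the pending return.
3. calc() returns 56 → ret = 56.
Result: 56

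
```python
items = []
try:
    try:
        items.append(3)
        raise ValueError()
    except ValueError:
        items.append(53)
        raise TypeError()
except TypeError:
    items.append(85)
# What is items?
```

Step-by-step execution trace:
1. Inner try: `items.append(3)` → items = [3].
2. `raise ValueError()` raises ValueError.
3. Inner `except ValueError` matches → `items.append(53)` → items = [3, 53].
4. `raise TypeError()` raises TypeError; propagates to outer try.
5. Outer `except TypeError` matches → `items.append(85)` → items = [3, 53, 85].
Result: [3, 53, 85]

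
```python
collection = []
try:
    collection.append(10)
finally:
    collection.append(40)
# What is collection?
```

Step-by-step execution trace:
1. try: `collection.append(10)` → collection = [10].
2. The try body completes without raising.
3. finally always runs: `collection.append(40)` → collection = [10, 40].
Result: [10, 40]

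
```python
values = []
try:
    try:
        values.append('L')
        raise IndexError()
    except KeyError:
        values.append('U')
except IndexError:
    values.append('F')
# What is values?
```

Step-by-step execution trace:
1. Inner try: `values.append('L')` → values = ['L'].
2. `raise IndexError()` raises IndexError.
3. Inner `except KeyError` does not match IndexError; exception propagates to outer try.
4. Outer `except IndexError` matches → `values.append('F')` → values = ['L', 'F'].
Result: ['L', 'F']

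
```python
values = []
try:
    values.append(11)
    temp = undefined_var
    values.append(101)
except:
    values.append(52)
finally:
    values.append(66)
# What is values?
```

Step-by-step execution trace:
1. try: `values.append(11)` → values = [11].
2. `temp = undefined_var` raises NameError; `values.append(101)` is not reached.
3. bare `except` matches → `values.append(52)` → values = [11, 52].
4. finally always runs: `values.append(66)` → values = [11, 52, 66].
Result: [11, 52, 66]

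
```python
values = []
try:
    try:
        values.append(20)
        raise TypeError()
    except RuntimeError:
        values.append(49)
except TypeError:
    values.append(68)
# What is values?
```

Step-by-step execution trace:
1. Inner try: `values.append(20)` → values = [20].
2. `raise TypeError()` raises TypeError.
3. Inner `except RuntimeError` does not match TypeError; exception propagates to outer try.
4. Outer `except TypeError` matches → `values.append(68)` → values = [20, 68].
Result: [20, 68]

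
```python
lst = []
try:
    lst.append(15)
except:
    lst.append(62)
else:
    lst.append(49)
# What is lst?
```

Step-by-step execution trace:
1. try: `lst.append(15)` → lst = [15]. No exception raised.
2. `except` is skipped.
3. `else` runs (try completed without exception): `lst.append(49)` → lst = [15, 49].
Result: [15, 49]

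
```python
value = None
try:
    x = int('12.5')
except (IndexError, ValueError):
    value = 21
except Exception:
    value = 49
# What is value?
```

Step-by-step execution trace:
1. `x = int('12.5')` raises ValueError.
2. `except (IndexError, ValueError)` matches (ValueError is in the tuple) → value = 21.
3. `except Exception` is not reached.
Result: 21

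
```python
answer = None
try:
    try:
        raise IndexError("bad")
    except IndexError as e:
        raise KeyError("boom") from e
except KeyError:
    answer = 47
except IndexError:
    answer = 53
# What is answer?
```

Step-by-step execution trace:
1. Inner try raises IndexError; inner `except IndexError as e` catches it.
2. `raise KeyError(...) from e` raises KeyError (IndexError is attached as __cause__, but only KeyError is active).
3. Outer `except KeyError` matches → answer = 47.
4. `except IndexError` is not reached.
Result: 47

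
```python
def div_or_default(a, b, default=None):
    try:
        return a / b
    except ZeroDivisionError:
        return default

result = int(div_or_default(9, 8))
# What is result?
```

Step-by-step execution trace:
1. `div_or_default(9, 8)` enters try: `return 9 / 8` → returns 1.125. No exception raised.
2. `except ZeroDivisionError` is skipped.
3. `int(1.125)` → 1 → result = 1.
Result: 1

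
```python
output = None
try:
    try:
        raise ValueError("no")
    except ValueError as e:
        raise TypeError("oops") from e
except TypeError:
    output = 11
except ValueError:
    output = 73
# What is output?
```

Step-by-step execution trace:
1. Inner try raises ValueError; inner `except ValueError as e` catches it.
2. `raise TypeError(...) from e` raises TypeError (ValueError is attached as __cause__, but only TypeError is active).
3. Outer `except TypeError` matches → output = 11.
4. `except ValueError` is not reached.
Result: 11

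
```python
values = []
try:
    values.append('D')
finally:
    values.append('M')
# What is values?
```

Step-by-step execution trace:
1. try: `values.append('D')` → values = ['D'].
2. The try body completes without raising.
3. finally always runs: `values.append('M')` → values = ['D', 'M'].
Result: ['D', 'M']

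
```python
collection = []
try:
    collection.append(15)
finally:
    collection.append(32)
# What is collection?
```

Step-by-step execution trace:
1. try: `collection.append(15)` → collection = [15].
2. The try body completes without raising.
3. finally always runs: `collection.append(32)` → collection = [15, 32].
Result: [15, 32]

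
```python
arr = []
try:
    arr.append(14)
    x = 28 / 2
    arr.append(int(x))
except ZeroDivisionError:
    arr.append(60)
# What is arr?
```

Step-by-step execution trace:
1. try: `arr.append(14)` → arr = [14].
2. `x = 28 / 2` → x = 14.0. No exception raised.
3. `arr.append(int(x))` → arr = [14, 14].
4. `except ZeroDivisionError` is skipped (no exception was raised).
Result: [14, 14]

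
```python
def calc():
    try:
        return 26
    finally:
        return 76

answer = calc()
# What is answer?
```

Step-by-step execution trace:
1. `calc()` enters try: `return 26` sets pending return value 26.
2. Before returning, `finally: return 76` runs and overrides the pending return.
3. calc() returns 76 → answer = 76.
Result: 76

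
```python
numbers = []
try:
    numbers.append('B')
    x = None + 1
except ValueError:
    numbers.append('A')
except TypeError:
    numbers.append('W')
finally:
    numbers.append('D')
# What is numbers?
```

Step-by-step execution trace:
1. try: `numbers.append('B')` → numbers = ['B'].
2. `x = None + 1` raises TypeError.
3. `except ValueError` does not match TypeError; skipped.
4. `except TypeError` matches → `numbers.append('W')` → numbers = ['B', 'W'].
5. finally always runs: `numbers.append('D')` → numbers = ['B', 'W', 'D'].
Result: ['B', 'W', 'D']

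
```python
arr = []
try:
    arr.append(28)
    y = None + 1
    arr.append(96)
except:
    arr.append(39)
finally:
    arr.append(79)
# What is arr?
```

Step-by-step execution trace:
1. try: `arr.append(28)` → arr = [28].
2. `y = None + 1` raises TypeError; `arr.append(96)` is not reached.
3. bare `except` matches → `arr.append(39)` → arr = [28, 39].
4. finally always runs: `arr.append(79)` → arr = [28, 39, 79].
Result: [28, 39, 79]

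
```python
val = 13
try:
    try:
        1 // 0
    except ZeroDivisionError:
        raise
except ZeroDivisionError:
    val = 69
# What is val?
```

Step-by-step execution trace:
1. Inner try: `1 // 0` raises ZeroDivisionError.
2. Inner `except ZeroDivisionError` matches; bare `raise` re-raises the same ZeroDivisionError.
3. Outer `except ZeroDivisionError` matches → val = 69.
Result: 69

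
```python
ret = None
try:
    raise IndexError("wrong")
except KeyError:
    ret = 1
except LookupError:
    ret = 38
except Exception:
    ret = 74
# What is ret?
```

Step-by-step execution trace:
1. `raise IndexError(...)` raises IndexError.
2. `except KeyError` does not match (IndexError is not a subclass of KeyError); skipped.
3. `except LookupError` matches (IndexError is a subclass of LookupError) → ret = 38.
4. `except Exception` is not reached.
Result: 38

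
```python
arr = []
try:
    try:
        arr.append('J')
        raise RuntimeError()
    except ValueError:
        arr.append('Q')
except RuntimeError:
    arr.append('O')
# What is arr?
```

Step-by-step execution trace:
1. Inner try: `arr.append('J')` → arr = ['J'].
2. `raise RuntimeError()` raises RuntimeError.
3. Inner `except ValueError` does not match RuntimeError; exception propagates to outer try.
4. Outer `except RuntimeError` matches → `arr.append('O')` → arr = ['J', 'O'].
Result: ['J', 'O']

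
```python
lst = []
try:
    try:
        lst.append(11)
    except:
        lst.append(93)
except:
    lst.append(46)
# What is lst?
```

Step-by-step execution trace:
1. Inner try: `lst.append(11)` → lst = [11]. No exception raised.
2. Inner `except` is skipped.
3. Inner try completes normally; outer `except` is skipped.
Result: [11]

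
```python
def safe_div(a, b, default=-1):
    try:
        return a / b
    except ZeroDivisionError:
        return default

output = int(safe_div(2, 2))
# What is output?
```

Step-by-step execution trace:
1. `safe_div(2, 2)` enters try: `return 2 / 2` → returns 1.0. No exception raised.
2. `except ZeroDivisionError` is skipped.
3. `int(1.0)` → 1 → output = 1.
Result: 1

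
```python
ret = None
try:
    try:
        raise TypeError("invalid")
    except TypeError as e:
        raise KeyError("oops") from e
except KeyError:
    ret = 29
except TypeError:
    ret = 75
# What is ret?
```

Step-by-step execution trace:
1. Inner try raises TypeError; inner `except TypeError as e` catches it.
2. `raise KeyError(...) from e` raises KeyError (TypeError is attached as __cause__, but only KeyError is active).
3. Outer `except KeyError` matches → ret = 29.
4. `except TypeError` is not reached.
Result: 29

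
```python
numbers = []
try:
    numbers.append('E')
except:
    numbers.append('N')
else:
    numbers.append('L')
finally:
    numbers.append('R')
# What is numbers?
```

Step-by-step execution trace:
1. try: `numbers.append('E')` → numbers = ['E']. No exception raised.
2. `except` is skipped.
3. `else` runs: `numbers.append('L')` → numbers = ['E', 'L'].
4. `finally` always runs: `numbers.append('R')` → numbers = ['E', 'L', 'R'].
Result: ['E', 'L', 'R']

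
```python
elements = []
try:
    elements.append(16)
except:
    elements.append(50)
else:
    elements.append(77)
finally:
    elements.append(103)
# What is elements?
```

Step-by-step execution trace:
1. try: `elements.append(16)` → elements = [16]. No exception raised.
2. `except` is skipped.
3. `else` runs: `elements.append(77)` → elements = [16, 77].
4. `finally` always runs: `elements.append(103)` → elements = [16, 77, 103].
Result: [16, 77, 103]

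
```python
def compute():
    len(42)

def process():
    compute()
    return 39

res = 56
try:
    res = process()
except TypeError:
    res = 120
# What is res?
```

Step-by-step execution trace:
1. res starts at 56.
2. try: `process()` calls `compute()`.
3. `compute()` evaluates `len(42)`, which raises TypeError; it propagates through process (uncaught).
4. `return 39` in process is not reached; the assignment to res does not complete.
5. `except TypeError` matches → res = 120.
Result: 120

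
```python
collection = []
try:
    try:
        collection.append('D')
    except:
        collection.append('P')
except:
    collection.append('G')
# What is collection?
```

Step-by-step execution trace:
1. Inner try: `collection.append('D')` → collection = ['D']. No exception raised.
2. Inner `except` is skipped.
3. Inner try completes normally; outer `except` is skipped.
Result: ['D']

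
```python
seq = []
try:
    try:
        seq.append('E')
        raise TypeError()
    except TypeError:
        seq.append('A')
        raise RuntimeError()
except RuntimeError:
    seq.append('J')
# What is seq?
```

Step-by-step execution trace:
1. Inner try: `seq.append('E')` → seq = ['E'].
2. `raise TypeError()` raises TypeError.
3. Inner `except TypeError` matches → `seq.append('A')` → seq = ['E', 'A'].
4. `raise RuntimeError()` raises RuntimeError; propagates to outer try.
5. Outer `except RuntimeError` matches → `seq.append('J')` → seq = ['E', 'A', 'J'].
Result: ['E', 'A', 'J']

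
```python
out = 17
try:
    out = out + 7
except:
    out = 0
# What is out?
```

Step-by-step execution trace:
1. out starts at 17.
2. try: `out = out + 7` → out = 24. No exception raised.
3. `except` is skipped.
Result: 24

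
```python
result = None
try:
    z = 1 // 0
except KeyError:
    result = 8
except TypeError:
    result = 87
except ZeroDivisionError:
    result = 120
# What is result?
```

Step-by-step execution trace:
1. `z = 1 // 0` raises ZeroDivisionError.
2. `except KeyError` does not match ZeroDivisionError; skipped.
3. `except TypeError` does not match ZeroDivisionError; skipped.
4. `except ZeroDivisionError` matches → result = 120.
Result: 120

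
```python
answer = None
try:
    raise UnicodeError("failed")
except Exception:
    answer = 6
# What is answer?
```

Step-by-step execution trace:
1. `raise UnicodeError(...)` raises UnicodeError.
2. `except Exception` matches (UnicodeError is a subclass of Exception) → answer = 6.
Result: 6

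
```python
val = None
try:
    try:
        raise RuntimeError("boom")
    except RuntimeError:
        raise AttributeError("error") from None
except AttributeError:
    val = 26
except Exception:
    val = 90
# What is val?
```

Step-by-step execution trace:
1. Inner try raises RuntimeError; inner `except RuntimeError` catches it.
2. `raise AttributeError(...) from None` raises AttributeError (from None suppresses __context__, but the active exception is still AttributeError).
3. Outer `except AttributeError` matches → val = 26.
4. `except Exception` is not reached.
Result: 26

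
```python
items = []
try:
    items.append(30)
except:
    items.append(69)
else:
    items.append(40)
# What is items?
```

Step-by-step execution trace:
1. try: `items.append(30)` → items = [30]. No exception raised.
2. `except` is skipped.
3. `else` runs (try completed without exception): `items.append(40)` → items = [30, 40].
Result: [30, 40]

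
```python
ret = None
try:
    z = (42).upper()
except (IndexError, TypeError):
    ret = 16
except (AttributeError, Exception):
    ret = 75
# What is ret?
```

Step-by-step execution trace:
1. `z = (42).upper()` raises AttributeError.
2. `except (IndexError, TypeError)` does not match AttributeError; skipped.
3. `except (AttributeError, Exception)` matches (AttributeError is in the tuple) → ret = 75.
Result: 75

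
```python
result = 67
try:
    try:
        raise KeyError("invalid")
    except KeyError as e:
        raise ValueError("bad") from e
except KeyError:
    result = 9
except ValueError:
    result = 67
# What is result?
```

Step-by-step execution trace:
1. Inner try raises KeyError; inner `except KeyError as e` catches it.
2. `raise ValueError(...) from e` raises ValueError (KeyError is attached as __cause__, but only ValueError is active).
3. Outer `except KeyError` does not match ValueError; skipped.
4. Outer `except ValueError` matches → result = 67.
Result: 67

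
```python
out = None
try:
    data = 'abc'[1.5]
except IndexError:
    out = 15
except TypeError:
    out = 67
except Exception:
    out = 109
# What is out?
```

Step-by-step execution trace:
1. `data = 'abc'[1.5]` raises TypeError.
2. `except IndexError` does not match TypeError; skipped.
3. `except TypeError` matches → out = 67.
4. Remaining except clauses are skipped.
Result: 67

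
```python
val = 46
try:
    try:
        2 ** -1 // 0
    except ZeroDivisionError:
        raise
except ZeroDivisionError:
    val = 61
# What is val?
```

Step-by-step execution trace:
1. Inner try: `2 ** -1 // 0` raises ZeroDivisionError.
2. Inner `except ZeroDivisionError` matches; bare `raise` re-raises the same ZeroDivisionError.
3. Outer `except ZeroDivisionError` matches → val = 61.
Result: 61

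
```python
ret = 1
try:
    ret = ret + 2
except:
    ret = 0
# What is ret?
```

Step-by-step execution trace:
1. ret starts at 1.
2. try: `ret = ret + 2` → ret = 3. No exception raised.
3. `except` is skipped.
Result: 3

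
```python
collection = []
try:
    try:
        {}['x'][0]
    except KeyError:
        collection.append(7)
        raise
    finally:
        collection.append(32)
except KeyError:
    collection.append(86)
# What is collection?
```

Step-by-step execution trace:
1. Inner try: `{}['x'][0]` raises KeyError.
2. Inner `except KeyError` matches → `collection.append(7)` → collection = [7].
3. bare `raise` re-raises KeyError.
4. Inner `finally` runs during unwinding: `collection.append(32)` → collection = [7, 32].
5. Outer `except KeyError` matches → `collection.append(86)` → collection = [7, 32, 86].
Result: [7, 32, 86]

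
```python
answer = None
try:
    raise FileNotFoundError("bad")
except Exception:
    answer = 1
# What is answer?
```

Step-by-step execution trace:
1. `raise FileNotFoundError(...)` raises FileNotFoundError.
2. `except Exception` matches (FileNotFoundError is a subclass of Exception) → answer = 1.
Result: 1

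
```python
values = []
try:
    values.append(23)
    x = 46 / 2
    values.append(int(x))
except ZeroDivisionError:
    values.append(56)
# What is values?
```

Step-by-step execution trace:
1. try: `values.append(23)` → values = [23].
2. `x = 46 / 2` → x = 23.0. No exception raised.
3. `values.append(int(x))` → values = [23, 23].
4. `except ZeroDivisionError` is skipped (no exception was raised).
Result: [23, 23]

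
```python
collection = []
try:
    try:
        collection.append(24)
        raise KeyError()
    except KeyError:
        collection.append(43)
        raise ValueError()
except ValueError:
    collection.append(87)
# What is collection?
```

Step-by-step execution trace:
1. Inner try: `collection.append(24)` → collection = [24].
2. `raise KeyError()` raises KeyError.
3. Inner `except KeyError` matches → `collection.append(43)` → collection = [24, 43].
4. `raise ValueError()` raises ValueError; propagates to outer try.
5. Outer `except ValueError` matches → `collection.append(87)` → collection = [24, 43, 87].
Result: [24, 43, 87]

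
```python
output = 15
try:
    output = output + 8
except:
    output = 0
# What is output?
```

Step-by-step execution trace:
1. output starts at 15.
2. try: `output = output + 8` → output = 23. No exception raised.
3. `except` is skipped.
Result: 23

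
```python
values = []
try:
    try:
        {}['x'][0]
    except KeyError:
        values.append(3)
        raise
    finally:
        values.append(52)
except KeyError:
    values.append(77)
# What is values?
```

Step-by-step execution trace:
1. Inner try: `{}['x'][0]` raises KeyError.
2. Inner `except KeyError` matches → `values.append(3)` → values = [3].
3. bare `raise` re-raises KeyError.
4. Inner `finally` runs during unwinding: `values.append(52)` → values = [3, 52].
5. Outer `except KeyError` matches → `values.append(77)` → values = [3, 52, 77].
Result: [3, 52, 77]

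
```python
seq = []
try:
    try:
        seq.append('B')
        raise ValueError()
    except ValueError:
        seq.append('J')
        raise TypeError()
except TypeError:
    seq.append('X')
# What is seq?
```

Step-by-step execution trace:
1. Inner try: `seq.append('B')` → seq = ['B'].
2. `raise ValueError()` raises ValueError.
3. Inner `except ValueError` matches → `seq.append('J')` → seq = ['B', 'J'].
4. `raise TypeError()` raises TypeError; propagates to outer try.
5. Outer `except TypeError` matches → `seq.append('X')` → seq = ['B', 'J', 'X'].
Result: ['B', 'J', 'X']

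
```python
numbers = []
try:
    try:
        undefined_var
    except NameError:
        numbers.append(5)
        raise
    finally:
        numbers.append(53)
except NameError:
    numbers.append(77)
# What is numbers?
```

Step-by-step execution trace:
1. Inner try: `undefined_var` raises NameError.
2. Inner `except NameError` matches → `numbers.append(5)` → numbers = [5].
3. bare `raise` re-raises NameError.
4. Inner `finally` runs during unwinding: `numbers.append(53)` → numbers = [5, 53].
5. Outer `except NameError` matches → `numbers.append(77)` → numbers = [5, 53, 77].
Result: [5, 53, 77]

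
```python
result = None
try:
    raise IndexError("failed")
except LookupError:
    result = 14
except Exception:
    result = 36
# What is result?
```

Step-by-step execution trace:
1. `raise IndexError(...)` raises IndexError.
2. `except LookupError` matches (IndexError is a subclass of LookupError) → result = 14.
3. `except Exception` is not reached.
Result: 14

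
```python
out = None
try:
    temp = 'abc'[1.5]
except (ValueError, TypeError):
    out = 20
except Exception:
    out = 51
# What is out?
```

Step-by-step execution trace:
1. `temp = 'abc'[1.5]` raises TypeError.
2. `except (ValueError, TypeError)` matches (TypeError is in the tuple) → out = 20.
3. `except Exception` is not reached.
Result: 20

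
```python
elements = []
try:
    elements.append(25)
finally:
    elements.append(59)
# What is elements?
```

Step-by-step execution trace:
1. try: `elements.append(25)` → elements = [25].
2. The try body completes without raising.
3. finally always runs: `elements.append(59)` → elements = [25, 59].
Result: [25, 59]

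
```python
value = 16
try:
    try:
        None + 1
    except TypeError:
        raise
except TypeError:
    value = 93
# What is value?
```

Step-by-step execution trace:
1. Inner try: `None + 1` raises TypeError.
2. Inner `except TypeError` matches; bare `raise` re-raises the same TypeError.
3. Outer `except TypeError` matches → value = 93.
Result: 93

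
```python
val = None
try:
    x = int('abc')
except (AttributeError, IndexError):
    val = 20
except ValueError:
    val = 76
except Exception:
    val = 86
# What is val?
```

Step-by-step execution trace:
1. `x = int('abc')` raises ValueError.
2. `except (AttributeError, IndexError)` does not match ValueError; skipped.
3. `except ValueError` matches (exact type match) → val = 76.
4. `except Exception` is not reached.
Result: 76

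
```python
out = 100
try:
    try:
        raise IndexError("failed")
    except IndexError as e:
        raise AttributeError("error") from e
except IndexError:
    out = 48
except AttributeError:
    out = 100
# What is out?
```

Step-by-step execution trace:
1. Inner try raises IndexError; inner `except IndexError as e` catches it.
2. `raise AttributeError(...) from e` raises AttributeError (IndexError is attached as __cause__, but only AttributeError is active).
3. Outer `except IndexError` does not match AttributeError; skipped.
4. Outer `except AttributeError` matches → out = 100.
Result: 100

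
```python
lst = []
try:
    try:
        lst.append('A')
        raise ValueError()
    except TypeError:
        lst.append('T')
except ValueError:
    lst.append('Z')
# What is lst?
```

Step-by-step execution trace:
1. Inner try: `lst.append('A')` → lst = ['A'].
2. `raise ValueError()` raises ValueError.
3. Inner `except TypeError` does not match ValueError; exception propagates to outer try.
4. Outer `except ValueError` matches → `lst.append('Z')` → lst = ['A', 'Z'].
Result: ['A', 'Z']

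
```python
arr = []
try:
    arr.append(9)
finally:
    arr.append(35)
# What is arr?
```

Step-by-step execution trace:
1. try: `arr.append(9)` → arr = [9].
2. The try body completes without raising.
3. finally always runs: `arr.append(35)` → arr = [9, 35].
Result: [9, 35]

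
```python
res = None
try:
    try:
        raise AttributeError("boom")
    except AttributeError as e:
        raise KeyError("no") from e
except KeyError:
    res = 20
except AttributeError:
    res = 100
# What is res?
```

Step-by-step execution trace:
1. Inner try raises AttributeError; inner `except AttributeError as e` catches it.
2. `raise KeyError(...) from e` raises KeyError (AttributeError is attached as __cause__, but only KeyError is active).
3. Outer `except KeyError` matches → res = 20.
4. `except AttributeError` is not reached.
Result: 20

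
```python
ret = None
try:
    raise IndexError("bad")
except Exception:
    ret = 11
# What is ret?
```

Step-by-step execution trace:
1. `raise IndexError(...)` raises IndexError.
2. `except Exception` matches (IndexError is a subclass of Exception) → ret = 11.
Result: 11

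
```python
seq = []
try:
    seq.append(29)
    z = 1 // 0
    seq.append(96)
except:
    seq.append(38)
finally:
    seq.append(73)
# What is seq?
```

Step-by-step execution trace:
1. try: `seq.append(29)` → seq = [29].
2. `z = 1 // 0` raises ZeroDivisionError; `seq.append(96)` is not reached.
3. bare `except` matches → `seq.append(38)` → seq = [29, 38].
4. finally always runs: `seq.append(73)` → seq = [29, 38, 73].
Result: [29, 38, 73]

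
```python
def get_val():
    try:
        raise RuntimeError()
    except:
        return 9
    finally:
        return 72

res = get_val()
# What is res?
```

Step-by-step execution trace:
1. `get_val()` enters try: `raise RuntimeError()` raises RuntimeError.
2. bare `except` matches → `return 9` sets pending return value 9.
3. Before returning, `finally: return 72` runs and overrides the pending return.
4. get_val() returns 72 → res = 72.
Result: 72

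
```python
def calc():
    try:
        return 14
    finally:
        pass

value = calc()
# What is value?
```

Step-by-step execution trace:
1. `calc()` enters try: `return 14` sets pending return value 14.
2. Before returning, `finally: pass` runs (no effect).
3. calc() returns 14 → value = 14.
Result: 14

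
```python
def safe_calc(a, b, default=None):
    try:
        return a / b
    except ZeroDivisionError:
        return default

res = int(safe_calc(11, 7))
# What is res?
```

Step-by-step execution trace:
1. `safe_calc(11, 7)` enters try: `return 11 / 7` → returns 1.5714285714285714. No exception raised.
2. `except ZeroDivisionError` is skipped.
3. `int(1.5714285714285714)` → 1 → res = 1.
Result: 1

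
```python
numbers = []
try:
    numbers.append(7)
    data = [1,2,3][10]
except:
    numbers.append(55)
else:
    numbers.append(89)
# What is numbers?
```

Step-by-step execution trace:
1. try: `numbers.append(7)` → numbers = [7].
2. `data = [1,2,3][10]` raises IndexError.
3. bare `except` matches → `numbers.append(55)` → numbers = [7, 55].
4. `else` is skipped (an exception was raised).
Result: [7, 55]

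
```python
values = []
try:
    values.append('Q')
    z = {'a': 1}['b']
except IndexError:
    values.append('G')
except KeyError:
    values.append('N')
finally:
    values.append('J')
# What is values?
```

Step-by-step execution trace:
1. try: `values.append('Q')` → values = ['Q'].
2. `z = {'a': 1}['b']` raises KeyError.
3. `except IndexError` does not match KeyError; skipped.
4. `except KeyError` matches → `values.append('N')` → values = ['Q', 'N'].
5. finally always runs: `values.append('J')` → values = ['Q', 'N', 'J'].
Result: ['Q', 'N', 'J']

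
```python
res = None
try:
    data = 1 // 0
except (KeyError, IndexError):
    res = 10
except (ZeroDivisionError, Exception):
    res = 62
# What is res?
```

Step-by-step execution trace:
1. `data = 1 // 0` raises ZeroDivisionError.
2. `except (KeyError, IndexError)` does not match ZeroDivisionError; skipped.
3. `except (ZeroDivisionError, Exception)` matches (ZeroDivisionError is in the tuple) → res = 62.
Result: 62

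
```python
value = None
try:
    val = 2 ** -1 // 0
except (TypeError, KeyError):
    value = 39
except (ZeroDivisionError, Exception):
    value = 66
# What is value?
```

Step-by-step execution trace:
1. `val = 2 ** -1 // 0` raises ZeroDivisionError.
2. `except (TypeError, KeyError)` does not match ZeroDivisionError; skipped.
3. `except (ZeroDivisionError, Exception)` matches (ZeroDivisionError is in the tuple) → value = 66.
Result: 66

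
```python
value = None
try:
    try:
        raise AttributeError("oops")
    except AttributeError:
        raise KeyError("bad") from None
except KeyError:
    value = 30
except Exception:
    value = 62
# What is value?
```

Step-by-step execution trace:
1. Inner try raises AttributeError; inner `except AttributeError` catches it.
2. `raise KeyError(...) from None` raises KeyError (from None suppresses __context__, but the active exception is still KeyError).
3. Outer `except KeyError` matches → value = 30.
4. `except Exception` is not reached.
Result: 30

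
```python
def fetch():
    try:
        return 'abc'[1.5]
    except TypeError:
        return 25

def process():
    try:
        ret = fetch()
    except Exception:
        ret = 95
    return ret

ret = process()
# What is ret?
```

Step-by-step execution trace:
1. `process()` calls `fetch()`.
2. In fetch: `'abc'[1.5]` raises TypeError; `except TypeError` catches it → returns 25.
3. In process: `ret = fetch()` → ret = 25. No exception reaches process.
4. `except Exception` is skipped; process returns 25.
5. ret = 25.
Result: 25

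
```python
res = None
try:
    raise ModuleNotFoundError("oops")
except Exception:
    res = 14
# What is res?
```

Step-by-step execution trace:
1. `raise ModuleNotFoundError(...)` raises ModuleNotFoundError.
2. `except Exception` matches (ModuleNotFoundError is a subclass of Exception) → res = 14.
Result: 14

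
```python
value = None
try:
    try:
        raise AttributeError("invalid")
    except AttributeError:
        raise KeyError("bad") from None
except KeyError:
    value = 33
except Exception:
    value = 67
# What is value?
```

Step-by-step execution trace:
1. Inner try raises AttributeError; inner `except AttributeError` catches it.
2. `raise KeyError(...) from None` raises KeyError (from None suppresses __context__, but the active exception is still KeyError).
3. Outer `except KeyError` matches → value = 33.
4. `except Exception` is not reached.
Result: 33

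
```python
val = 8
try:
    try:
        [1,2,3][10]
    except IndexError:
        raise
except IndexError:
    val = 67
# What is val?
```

Step-by-step execution trace:
1. Inner try: `[1,2,3][10]` raises IndexError.
2. Inner `except IndexError` matches; bare `raise` re-raises the same IndexError.
3. Outer `except IndexError` matches → val = 67.
Result: 67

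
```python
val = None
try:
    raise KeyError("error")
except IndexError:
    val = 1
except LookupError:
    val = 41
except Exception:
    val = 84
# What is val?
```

Step-by-step execution trace:
1. `raise KeyError(...)` raises KeyError.
2. `except IndexError` does not match (KeyError is not a subclass of IndexError); skipped.
3. `except LookupError` matches (KeyError is a subclass of LookupError) → val = 41.
4. `except Exception` is not reached.
Result: 41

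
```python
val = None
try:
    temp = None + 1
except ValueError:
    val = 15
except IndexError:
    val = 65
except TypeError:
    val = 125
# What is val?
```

Step-by-step execution trace:
1. `temp = None + 1` raises TypeError.
2. `except ValueError` does not match TypeError; skipped.
3. `except IndexError` does not match TypeError; skipped.
4. `except TypeError` matches → val = 125.
Result: 125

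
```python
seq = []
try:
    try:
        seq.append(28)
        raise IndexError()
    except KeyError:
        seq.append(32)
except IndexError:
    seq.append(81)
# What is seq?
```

Step-by-step execution trace:
1. Inner try: `seq.append(28)` → seq = [28].
2. `raise IndexError()` raises IndexError.
3. Inner `except KeyError` does not match IndexError; exception propagates to outer try.
4. Outer `except IndexError` matches → `seq.append(81)` → seq = [28, 81].
Result: [28, 81]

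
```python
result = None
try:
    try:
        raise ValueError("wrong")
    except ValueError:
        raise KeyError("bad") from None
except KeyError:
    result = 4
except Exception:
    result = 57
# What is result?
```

Step-by-step execution trace:
1. Inner try raises ValueError; inner `except ValueError` catches it.
2. `raise KeyError(...) from None` raises KeyError (from None suppresses __context__, but the active exception is still KeyError).
3. Outer `except KeyError` matches → result = 4.
4. `except Exception` is not reached.
Result: 4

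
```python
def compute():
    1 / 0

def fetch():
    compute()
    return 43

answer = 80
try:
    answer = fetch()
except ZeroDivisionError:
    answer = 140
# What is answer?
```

Step-by-step execution trace:
1. answer starts at 80.
2. try: `fetch()` calls `compute()`.
3. `compute()` evaluates `1 / 0`, which raises ZeroDivisionError; it propagates through fetch (uncaught).
4. `return 43` in fetch is not reached; the assignment to answer does not complete.
5. `except ZeroDivisionError` matches → answer = 140.
Result: 140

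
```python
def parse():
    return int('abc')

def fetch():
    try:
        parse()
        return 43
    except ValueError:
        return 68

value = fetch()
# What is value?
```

Step-by-step execution trace:
1. `fetch()` calls `parse()`.
2. `parse()` evaluates `int('abc')`, which raises ValueError; it propagates to the caller.
3. `return 43` is not reached.
4. `except ValueError` in fetch matches → returns 68.
5. value = 68.
Result: 68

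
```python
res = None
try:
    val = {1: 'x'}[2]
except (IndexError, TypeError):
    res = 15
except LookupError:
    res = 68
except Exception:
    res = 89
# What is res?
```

Step-by-step execution trace:
1. `val = {1: 'x'}[2]` raises KeyError.
2. `except (IndexError, TypeError)` does not match KeyError; skipped.
3. `except LookupError` matches (KeyError is a subclass of LookupError) → res = 68.
4. `except Exception` is not reached.
Result: 68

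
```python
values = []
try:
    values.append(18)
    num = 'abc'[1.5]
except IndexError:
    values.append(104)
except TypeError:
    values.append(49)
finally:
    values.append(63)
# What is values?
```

Step-by-step execution trace:
1. try: `values.append(18)` → values = [18].
2. `num = 'abc'[1.5]` raises TypeError.
3. `except IndexError` does not match TypeError; skipped.
4. `except TypeError` matches → `values.append(49)` → values = [18, 49].
5. finally always runs: `values.append(63)` → values = [18, 49, 63].
Result: [18, 49, 63]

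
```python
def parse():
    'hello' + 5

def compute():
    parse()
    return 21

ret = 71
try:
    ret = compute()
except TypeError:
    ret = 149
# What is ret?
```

Step-by-step execution trace:
1. ret starts at 71.
2. try: `compute()` calls `parse()`.
3. `parse()` evaluates `'hello' + 5`, which raises TypeError; it propagates through compute (uncaught).
4. `return 21` in compute is not reached; the assignment to ret does not complete.
5. `except TypeError` matches → ret = 149.
Result: 149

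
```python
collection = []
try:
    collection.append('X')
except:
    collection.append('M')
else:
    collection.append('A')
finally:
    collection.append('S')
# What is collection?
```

Step-by-step execution trace:
1. try: `collection.append('X')` → collection = ['X']. No exception raised.
2. `except` is skipped.
3. `else` runs: `collection.append('A')` → collection = ['X', 'A'].
4. `finally` always runs: `collection.append('S')` → collection = ['X', 'A', 'S'].
Result: ['X', 'A', 'S']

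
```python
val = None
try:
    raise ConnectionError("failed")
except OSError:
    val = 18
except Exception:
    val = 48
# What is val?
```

Step-by-step execution trace:
1. `raise ConnectionError(...)` raises ConnectionError.
2. `except OSError` matches (ConnectionError is a subclass of OSError) → val = 18.
3. `except Exception` is not reached.
Result: 18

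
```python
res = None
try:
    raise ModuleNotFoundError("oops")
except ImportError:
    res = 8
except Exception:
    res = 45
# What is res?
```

Step-by-step execution trace:
1. `raise ModuleNotFoundError(...)` raises ModuleNotFoundError.
2. `except ImportError` matches (ModuleNotFoundError is a subclass of ImportError) → res = 8.
3. `except Exception` is not reached.
Result: 8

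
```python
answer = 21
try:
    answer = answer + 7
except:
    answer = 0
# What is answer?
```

Step-by-step execution trace:
1. answer starts at 21.
2. try: `answer = answer + 7` → answer = 28. No exception raised.
3. `except` is skipped.
Result: 28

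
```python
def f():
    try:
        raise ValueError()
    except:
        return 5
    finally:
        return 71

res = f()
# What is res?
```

Step-by-step execution trace:
1. `f()` enters try: `raise ValueError()` raises ValueError.
2. bare `except` matches → `return 5` sets pending return value 5.
3. Before returning, `finally: return 71` runs and overrides the pending return.
4. f() returns 71 → res = 71.
Result: 71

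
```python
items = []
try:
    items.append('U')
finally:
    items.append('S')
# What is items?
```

Step-by-step execution trace:
1. try: `items.append('U')` → items = ['U'].
2. The try body completes without raising.
3. finally always runs: `items.append('S')` → items = ['U', 'S'].
Result: ['U', 'S']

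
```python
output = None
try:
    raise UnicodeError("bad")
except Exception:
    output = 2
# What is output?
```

Step-by-step execution trace:
1. `raise UnicodeError(...)` raises UnicodeError.
2. `except Exception` matches (UnicodeError is a subclass of Exception) → output = 2.
Result: 2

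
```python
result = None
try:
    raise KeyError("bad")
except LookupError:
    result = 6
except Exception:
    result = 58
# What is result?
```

Step-by-step execution trace:
1. `raise KeyError(...)` raises KeyError.
2. `except LookupError` matches (KeyError is a subclass of LookupError) → result = 6.
3. `except Exception` is not reached.
Result: 6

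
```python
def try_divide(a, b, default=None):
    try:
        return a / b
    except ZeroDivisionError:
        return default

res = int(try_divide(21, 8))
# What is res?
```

Step-by-step execution trace:
1. `try_divide(21, 8)` enters try: `return 21 / 8` → returns 2.625. No exception raised.
2. `except ZeroDivisionError` is skipped.
3. `int(2.625)` → 2 → res = 2.
Result: 2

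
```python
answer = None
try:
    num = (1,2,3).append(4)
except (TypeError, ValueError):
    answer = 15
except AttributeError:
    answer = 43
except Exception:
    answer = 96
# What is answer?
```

Step-by-step execution trace:
1. `num = (1,2,3).append(4)` raises AttributeError.
2. `except (TypeError, ValueError)` does not match AttributeError; skipped.
3. `except AttributeError` matches (exact type match) → answer = 43.
4. `except Exception` is not reached.
Result: 43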